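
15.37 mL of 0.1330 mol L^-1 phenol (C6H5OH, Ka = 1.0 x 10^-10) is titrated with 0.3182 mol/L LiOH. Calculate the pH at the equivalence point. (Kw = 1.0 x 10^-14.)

n(C6H5OH) = 0.1330 x 0.01537 = 0.002044 mol; V(LiOH) at equivalence = 0.002044/0.3182 = 0.006424 L.
At equivalence all the acid is converted to C6H5O-; total volume = 0.01537 + 0.006424 = 0.02179 L, so [C6H5O-] = 0.002044/0.02179 = 0.09380 M.
Kb = Kw/Ka = 1.0e-14 / 1.0 x 10^-10 = 0.000100.
[OH^-] = sqrt(Kb x [C6H5O-]) = sqrt(0.000100 x 0.09380) = 0.00306 M.
pOH = 2.51, so pH = 14.00 - 2.51 = 11.49.

11.49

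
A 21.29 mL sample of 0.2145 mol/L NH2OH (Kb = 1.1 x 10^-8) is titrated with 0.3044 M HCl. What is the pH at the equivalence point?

n(NH2OH) = 0.2145 x 0.02129 = 0.004567 mol; V(HCl) at equivalence = 0.004567/0.3044 = 0.01500 L.
At equivalence the base is fully converted to NH3OH+; total volume = 0.03629 L, so [NH3OH+] = 0.004567/0.03629 = 0.1258 M.
Ka(NH3OH+) = Kw/Kb = 1.0e-14 / 1.1 x 10^-8 = 9.09e-7.
[H^+] = sqrt(Ka x [NH3OH+]) = sqrt(9.09e-7 x 0.1258) = 0.000338 M.
pH = -log(0.000338) = 3.47.

3.47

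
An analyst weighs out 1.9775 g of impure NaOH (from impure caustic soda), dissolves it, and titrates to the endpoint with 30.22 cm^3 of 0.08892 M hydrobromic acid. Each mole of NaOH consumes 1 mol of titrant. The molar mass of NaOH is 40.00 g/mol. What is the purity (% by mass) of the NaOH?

5.44%

n(HBr) = 0.08892 x 0.03022 = 0.002687 mol.
n(NaOH) = 0.002687 / 1 = 0.002687 mol.
mass of NaOH = 0.002687 x 40.00 = 0.1075 g.
% purity = 0.1075 / 1.9775 x 100 = 5.44%.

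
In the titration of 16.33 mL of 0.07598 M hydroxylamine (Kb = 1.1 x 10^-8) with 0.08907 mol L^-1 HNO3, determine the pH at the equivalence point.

3.71

n(NH2OH) = 0.07598 x 0.01633 = 0.001241 mol; V(HNO3) at equivalence = 0.001241/0.08907 = 0.01393 L.
At equivalence the base is fully converted to NH3OH+; total volume = 0.03026 L, so [NH3OH+] = 0.001241/0.03026 = 0.04100 M.
Ka(NH3OH+) = Kw/Kb = 1.0e-14 / 1.1 x 10^-8 = 9.09e-7.
[H^+] = sqrt(Ka x [NH3OH+]) = sqrt(9.09e-7 x 0.04100) = 0.000193 M.
pH = -log(0.000193) = 3.71.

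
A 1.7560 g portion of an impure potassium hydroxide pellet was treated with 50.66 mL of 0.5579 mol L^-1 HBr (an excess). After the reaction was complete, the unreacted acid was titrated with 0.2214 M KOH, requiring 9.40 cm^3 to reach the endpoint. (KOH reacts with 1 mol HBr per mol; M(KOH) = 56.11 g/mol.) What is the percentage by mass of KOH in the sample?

Total n(HBr) added = 0.5579 x 0.05066 = 0.02826 mol.
n(KOH) used = 0.2214 x 0.009400 = 0.002081 mol, which equals the excess n(HBr).
So n(HBr) consumed by the sample = 0.02826 - 0.002081 = 0.02618 mol.
n(KOH) = 0.02618 / 1 = 0.02618 mol.
mass KOH = 0.02618 x 56.11 = 1.469 g, so %KOH = 1.469/1.7560 x 100 = 83.7%.

83.7%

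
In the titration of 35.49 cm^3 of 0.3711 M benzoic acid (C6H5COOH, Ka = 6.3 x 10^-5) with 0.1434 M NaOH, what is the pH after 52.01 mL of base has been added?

4.32

Initial n(C6H5COOH) = 0.3711 x 0.03549 = 0.01317 mol.
n(NaOH) added = 0.1434 x 0.05201 = 0.007458 mol, converting that many moles of C6H5COOH to C6H5COO-.
Remaining n(C6H5COOH) = 0.005712 mol; n(C6H5COO-) = 0.007458 mol.
By Henderson-Hasselbalch, pH = pKa + log([A^-]/[HA]) = 4.20 + log(0.007458/0.005712) = 4.20 + (+0.12) = 4.32.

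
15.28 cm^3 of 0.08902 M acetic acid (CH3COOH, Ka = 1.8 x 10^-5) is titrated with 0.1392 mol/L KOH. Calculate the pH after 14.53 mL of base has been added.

n(acid) = 0.08902 x 0.01528 = 0.001360 mol; n(KOH) added = 0.1392 x 0.01453 = 0.002023 mol.
Base is in excess by 0.002023 - 0.001360 = 0.0006624 mol in a total volume of 0.02981 L.
[OH^-] = 0.0006624/0.02981 = 0.02222 M, so pOH = 1.65 and pH = 14.00 - 1.65 = 12.35.

12.35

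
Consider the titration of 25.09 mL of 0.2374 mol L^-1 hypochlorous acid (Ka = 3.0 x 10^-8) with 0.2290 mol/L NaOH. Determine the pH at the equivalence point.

10.29

n(HClO) = 0.2374 x 0.02509 = 0.005956 mol; V(NaOH) at equivalence = 0.005956/0.2290 = 0.02601 L.
At equivalence all the acid is converted to ClO-; total volume = 0.02509 + 0.02601 = 0.05110 L, so [ClO-] = 0.005956/0.05110 = 0.1166 M.
Kb = Kw/Ka = 1.0e-14 / 3.0 x 10^-8 = 3.33e-7.
[OH^-] = sqrt(Kb x [ClO-]) = sqrt(3.33e-7 x 0.1166) = 0.000197 M.
pOH = 3.71, so pH = 14.00 - 3.71 = 10.29.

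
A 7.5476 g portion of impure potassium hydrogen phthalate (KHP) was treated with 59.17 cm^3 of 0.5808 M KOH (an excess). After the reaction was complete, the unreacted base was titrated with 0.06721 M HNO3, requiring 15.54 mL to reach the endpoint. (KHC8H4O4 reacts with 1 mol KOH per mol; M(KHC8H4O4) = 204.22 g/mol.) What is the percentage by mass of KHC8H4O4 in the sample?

90.2%

Total n(KOH) added = 0.5808 x 0.05917 = 0.03437 mol.
n(HNO3) used = 0.06721 x 0.01554 = 0.001044 mol, which equals the excess n(KOH).
So n(KOH) consumed by the sample = 0.03437 - 0.001044 = 0.03332 mol.
n(KHC8H4O4) = 0.03332 / 1 = 0.03332 mol.
mass KHC8H4O4 = 0.03332 x 204.22 = 6.805 g, so %KHC8H4O4 = 6.805/7.5476 x 100 = 90.2%.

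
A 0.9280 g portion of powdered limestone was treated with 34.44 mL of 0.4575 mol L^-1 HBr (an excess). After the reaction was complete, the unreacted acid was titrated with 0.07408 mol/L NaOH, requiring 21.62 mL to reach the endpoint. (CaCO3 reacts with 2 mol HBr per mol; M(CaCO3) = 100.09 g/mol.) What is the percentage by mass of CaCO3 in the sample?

76.3%

Total n(HBr) added = 0.4575 x 0.03444 = 0.01576 mol.
n(NaOH) used = 0.07408 x 0.02162 = 0.001602 mol, which equals the excess n(HBr).
So n(HBr) consumed by the sample = 0.01576 - 0.001602 = 0.01415 mol.
n(CaCO3) = 0.01415 / 2 = 0.007077 mol.
mass CaCO3 = 0.007077 x 100.09 = 0.7084 g, so %CaCO3 = 0.7084/0.9280 x 100 = 76.3%.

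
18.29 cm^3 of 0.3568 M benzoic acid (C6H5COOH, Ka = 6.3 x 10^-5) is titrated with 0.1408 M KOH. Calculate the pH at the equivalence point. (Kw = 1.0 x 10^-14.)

n(C6H5COOH) = 0.3568 x 0.01829 = 0.006526 mol; V(KOH) at equivalence = 0.006526/0.1408 = 0.04635 L.
At equivalence all the acid is converted to C6H5COO-; total volume = 0.01829 + 0.04635 = 0.06464 L, so [C6H5COO-] = 0.006526/0.06464 = 0.1010 M.
Kb = Kw/Ka = 1.0e-14 / 6.3 x 10^-5 = 1.59e-10.
[OH^-] = sqrt(Kb x [C6H5COO-]) = sqrt(1.59e-10 x 0.1010) = 4.00e-6 M.
pOH = 5.40, so pH = 14.00 - 5.40 = 8.60.

8.60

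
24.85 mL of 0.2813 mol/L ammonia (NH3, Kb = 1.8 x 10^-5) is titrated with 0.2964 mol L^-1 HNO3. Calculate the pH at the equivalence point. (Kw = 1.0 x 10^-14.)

n(NH3) = 0.2813 x 0.02485 = 0.006990 mol; V(HNO3) at equivalence = 0.006990/0.2964 = 0.02358 L.
At equivalence the base is fully converted to NH4+; total volume = 0.04843 L, so [NH4+] = 0.006990/0.04843 = 0.1443 M.
Ka(NH4+) = Kw/Kb = 1.0e-14 / 1.8 x 10^-5 = 5.56e-10.
[H^+] = sqrt(Ka x [NH4+]) = sqrt(5.56e-10 x 0.1443) = 8.95e-6 M.
pH = -log(8.95e-6) = 5.05.

5.05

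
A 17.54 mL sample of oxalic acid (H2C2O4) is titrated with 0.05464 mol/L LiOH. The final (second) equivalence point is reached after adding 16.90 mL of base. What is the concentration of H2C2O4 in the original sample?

0.0263 M

n(LiOH) = 0.05464 x 0.01690 = 0.0009234 mol.
At the final (second) equivalence point, 2 mol OH^- react per mol H2C2O4, so n(H2C2O4) = 0.0009234 / 2 = 0.0004617 mol.
[H2C2O4] = 0.0004617 / 0.01754 L = 0.0263 M.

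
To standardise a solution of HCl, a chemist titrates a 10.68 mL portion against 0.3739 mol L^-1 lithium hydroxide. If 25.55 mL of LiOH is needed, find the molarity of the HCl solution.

0.894 M

n(LiOH) delivered = 0.3739 x 0.02555 = 0.009553 mol.
For a 1:1 reaction, n(HCl) = 0.009553 mol.
[HCl] = 0.009553 mol / 0.01068 L = 0.894 M.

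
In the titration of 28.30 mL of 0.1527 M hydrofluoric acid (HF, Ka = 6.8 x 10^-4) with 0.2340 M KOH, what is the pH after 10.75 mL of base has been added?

3.31

Initial n(HF) = 0.1527 x 0.02830 = 0.004321 mol.
n(KOH) added = 0.2340 x 0.01075 = 0.002516 mol, converting that many moles of HF to F-.
Remaining n(HF) = 0.001806 mol; n(F-) = 0.002516 mol.
By Henderson-Hasselbalch, pH = pKa + log([A^-]/[HA]) = 3.17 + log(0.002516/0.001806) = 3.17 + (+0.14) = 3.31.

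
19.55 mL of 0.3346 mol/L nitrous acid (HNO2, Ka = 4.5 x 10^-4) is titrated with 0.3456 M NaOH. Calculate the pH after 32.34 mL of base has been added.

12.95

n(acid) = 0.3346 x 0.01955 = 0.006541 mol; n(NaOH) added = 0.3456 x 0.03234 = 0.01118 mol.
Base is in excess by 0.01118 - 0.006541 = 0.004635 mol in a total volume of 0.05189 L.
[OH^-] = 0.004635/0.05189 = 0.08933 M, so pOH = 1.05 and pH = 14.00 - 1.05 = 12.95.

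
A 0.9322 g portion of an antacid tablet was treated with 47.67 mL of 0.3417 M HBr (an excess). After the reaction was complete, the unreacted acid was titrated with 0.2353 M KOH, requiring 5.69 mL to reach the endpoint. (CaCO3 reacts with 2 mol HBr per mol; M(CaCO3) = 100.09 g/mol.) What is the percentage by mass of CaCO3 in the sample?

80.3%

Total n(HBr) added = 0.3417 x 0.04767 = 0.01629 mol.
n(KOH) used = 0.2353 x 0.005690 = 0.001339 mol, which equals the excess n(HBr).
So n(HBr) consumed by the sample = 0.01629 - 0.001339 = 0.01495 mol.
n(CaCO3) = 0.01495 / 2 = 0.007475 mol.
mass CaCO3 = 0.007475 x 100.09 = 0.7482 g, so %CaCO3 = 0.7482/0.9322 x 100 = 80.3%.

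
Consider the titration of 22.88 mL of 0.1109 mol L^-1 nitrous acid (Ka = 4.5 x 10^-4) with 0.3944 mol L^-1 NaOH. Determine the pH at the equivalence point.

n(HNO2) = 0.1109 x 0.02288 = 0.002537 mol; V(NaOH) at equivalence = 0.002537/0.3944 = 0.006434 L.
At equivalence all the acid is converted to NO2-; total volume = 0.02288 + 0.006434 = 0.02931 L, so [NO2-] = 0.002537/0.02931 = 0.08656 M.
Kb = Kw/Ka = 1.0e-14 / 4.5 x 10^-4 = 2.22e-11.
[OH^-] = sqrt(Kb x [NO2-]) = sqrt(2.22e-11 x 0.08656) = 1.39e-6 M.
pOH = 5.86, so pH = 14.00 - 5.86 = 8.14.

8.14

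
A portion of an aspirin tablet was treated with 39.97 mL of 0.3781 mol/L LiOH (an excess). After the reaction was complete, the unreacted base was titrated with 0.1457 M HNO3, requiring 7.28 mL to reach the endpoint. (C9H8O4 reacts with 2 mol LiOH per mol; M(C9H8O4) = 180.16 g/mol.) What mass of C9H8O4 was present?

Total n(LiOH) added = 0.3781 x 0.03997 = 0.01511 mol.
n(HNO3) used = 0.1457 x 0.007280 = 0.001061 mol, which equals the excess n(LiOH).
So n(LiOH) consumed by the sample = 0.01511 - 0.001061 = 0.01405 mol.
n(C9H8O4) = 0.01405 / 2 = 0.007026 mol.
mass = 0.007026 mol x 180.16 g/mol = 1.27 g.

1.27 g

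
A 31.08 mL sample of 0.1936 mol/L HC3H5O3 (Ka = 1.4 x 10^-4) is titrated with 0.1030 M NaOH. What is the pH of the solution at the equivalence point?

n(HC3H5O3) = 0.1936 x 0.03108 = 0.006017 mol; V(NaOH) at equivalence = 0.006017/0.1030 = 0.05842 L.
At equivalence all the acid is converted to C3H5O3-; total volume = 0.03108 + 0.05842 = 0.08950 L, so [C3H5O3-] = 0.006017/0.08950 = 0.06723 M.
Kb = Kw/Ka = 1.0e-14 / 1.4 x 10^-4 = 7.14e-11.
[OH^-] = sqrt(Kb x [C3H5O3-]) = sqrt(7.14e-11 x 0.06723) = 2.19e-6 M.
pOH = 5.66, so pH = 14.00 - 5.66 = 8.34.

8.34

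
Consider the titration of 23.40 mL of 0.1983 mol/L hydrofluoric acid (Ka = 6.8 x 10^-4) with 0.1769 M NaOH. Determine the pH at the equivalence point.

n(HF) = 0.1983 x 0.02340 = 0.004640 mol; V(NaOH) at equivalence = 0.004640/0.1769 = 0.02623 L.
At equivalence all the acid is converted to F-; total volume = 0.02340 + 0.02623 = 0.04963 L, so [F-] = 0.004640/0.04963 = 0.09349 M.
Kb = Kw/Ka = 1.0e-14 / 6.8 x 10^-4 = 1.47e-11.
[OH^-] = sqrt(Kb x [F-]) = sqrt(1.47e-11 x 0.09349) = 1.17e-6 M.
pOH = 5.93, so pH = 14.00 - 5.93 = 8.07.

8.07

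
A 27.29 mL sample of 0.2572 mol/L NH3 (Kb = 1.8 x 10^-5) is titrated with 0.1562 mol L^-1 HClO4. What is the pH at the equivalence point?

n(NH3) = 0.2572 x 0.02729 = 0.007019 mol; V(HClO4) at equivalence = 0.007019/0.1562 = 0.04494 L.
At equivalence the base is fully converted to NH4+; total volume = 0.07223 L, so [NH4+] = 0.007019/0.07223 = 0.09718 M.
Ka(NH4+) = Kw/Kb = 1.0e-14 / 1.8 x 10^-5 = 5.56e-10.
[H^+] = sqrt(Ka x [NH4+]) = sqrt(5.56e-10 x 0.09718) = 7.35e-6 M.
pH = -log(7.35e-6) = 5.13.

5.13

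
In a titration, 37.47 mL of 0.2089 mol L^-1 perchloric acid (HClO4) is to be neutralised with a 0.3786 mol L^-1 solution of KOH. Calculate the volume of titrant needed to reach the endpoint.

20.7 mL

n(HClO4) = 0.2089 mol/L x 0.03747 L = 0.007827 mol.
At equivalence n(KOH) = n(HClO4) = 0.007827 mol.
V(KOH) = 0.007827 / 0.3786 = 0.02067 L = 20.7 mL.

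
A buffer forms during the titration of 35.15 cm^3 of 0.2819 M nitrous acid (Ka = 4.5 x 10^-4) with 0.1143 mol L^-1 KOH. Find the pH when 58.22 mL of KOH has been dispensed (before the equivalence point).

Initial n(HNO2) = 0.2819 x 0.03515 = 0.009909 mol.
n(KOH) added = 0.1143 x 0.05822 = 0.006655 mol, converting that many moles of HNO2 to NO2-.
Remaining n(HNO2) = 0.003254 mol; n(NO2-) = 0.006655 mol.
By Henderson-Hasselbalch, pH = pKa + log([A^-]/[HA]) = 3.35 + log(0.006655/0.003254) = 3.35 + (+0.31) = 3.66.

3.66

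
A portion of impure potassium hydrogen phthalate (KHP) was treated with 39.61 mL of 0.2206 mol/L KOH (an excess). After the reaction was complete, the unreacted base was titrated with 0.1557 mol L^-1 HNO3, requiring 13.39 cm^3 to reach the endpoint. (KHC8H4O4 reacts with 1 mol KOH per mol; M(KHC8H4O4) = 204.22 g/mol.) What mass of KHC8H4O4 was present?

1.36 g

Total n(KOH) added = 0.2206 x 0.03961 = 0.008738 mol.
n(HNO3) used = 0.1557 x 0.01339 = 0.002085 mol, which equals the excess n(KOH).
So n(KOH) consumed by the sample = 0.008738 - 0.002085 = 0.006653 mol.
n(KHC8H4O4) = 0.006653 / 1 = 0.006653 mol.
mass = 0.006653 mol x 204.22 g/mol = 1.36 g.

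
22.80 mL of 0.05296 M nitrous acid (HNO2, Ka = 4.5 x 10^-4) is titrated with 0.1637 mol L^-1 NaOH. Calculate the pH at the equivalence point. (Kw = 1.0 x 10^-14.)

n(HNO2) = 0.05296 x 0.02280 = 0.001207 mol; V(NaOH) at equivalence = 0.001207/0.1637 = 0.007376 L.
At equivalence all the acid is converted to NO2-; total volume = 0.02280 + 0.007376 = 0.03018 L, so [NO2-] = 0.001207/0.03018 = 0.04001 M.
Kb = Kw/Ka = 1.0e-14 / 4.5 x 10^-4 = 2.22e-11.
[OH^-] = sqrt(Kb x [NO2-]) = sqrt(2.22e-11 x 0.04001) = 9.43e-7 M.
pOH = 6.03, so pH = 14.00 - 6.03 = 7.97.

7.97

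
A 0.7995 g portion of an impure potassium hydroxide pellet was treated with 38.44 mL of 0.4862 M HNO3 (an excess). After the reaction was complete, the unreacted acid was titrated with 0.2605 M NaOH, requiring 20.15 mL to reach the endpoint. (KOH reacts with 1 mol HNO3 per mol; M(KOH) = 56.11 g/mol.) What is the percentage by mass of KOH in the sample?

Total n(HNO3) added = 0.4862 x 0.03844 = 0.01869 mol.
n(NaOH) used = 0.2605 x 0.02015 = 0.005249 mol, which equals the excess n(HNO3).
So n(HNO3) consumed by the sample = 0.01869 - 0.005249 = 0.01344 mol.
n(KOH) = 0.01344 / 1 = 0.01344 mol.
mass KOH = 0.01344 x 56.11 = 0.7541 g, so %KOH = 0.7541/0.7995 x 100 = 94.3%.

94.3%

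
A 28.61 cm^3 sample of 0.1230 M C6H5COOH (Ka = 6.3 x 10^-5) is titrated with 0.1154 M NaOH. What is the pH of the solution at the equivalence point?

n(C6H5COOH) = 0.1230 x 0.02861 = 0.003519 mol; V(NaOH) at equivalence = 0.003519/0.1154 = 0.03049 L.
At equivalence all the acid is converted to C6H5COO-; total volume = 0.02861 + 0.03049 = 0.05910 L, so [C6H5COO-] = 0.003519/0.05910 = 0.05954 M.
Kb = Kw/Ka = 1.0e-14 / 6.3 x 10^-5 = 1.59e-10.
[OH^-] = sqrt(Kb x [C6H5COO-]) = sqrt(1.59e-10 x 0.05954) = 3.07e-6 M.
pOH = 5.51, so pH = 14.00 - 5.51 = 8.49.

8.49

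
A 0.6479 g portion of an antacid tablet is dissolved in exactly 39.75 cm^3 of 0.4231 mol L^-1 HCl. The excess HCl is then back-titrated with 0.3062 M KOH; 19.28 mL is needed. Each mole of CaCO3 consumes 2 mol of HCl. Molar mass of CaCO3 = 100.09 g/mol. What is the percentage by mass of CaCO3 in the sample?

84.3%

Total n(HCl) added = 0.4231 x 0.03975 = 0.01682 mol.
n(KOH) used = 0.3062 x 0.01928 = 0.005904 mol, which equals the excess n(HCl).
So n(HCl) consumed by the sample = 0.01682 - 0.005904 = 0.01091 mol.
n(CaCO3) = 0.01091 / 2 = 0.005457 mol.
mass CaCO3 = 0.005457 x 100.09 = 0.5462 g, so %CaCO3 = 0.5462/0.6479 x 100 = 84.3%.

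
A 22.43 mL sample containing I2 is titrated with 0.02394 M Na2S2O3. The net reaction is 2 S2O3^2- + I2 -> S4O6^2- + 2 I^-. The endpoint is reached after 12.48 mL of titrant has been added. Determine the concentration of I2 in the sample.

n(Na2S2O3) = 0.02394 x 0.01248 = 0.0002988 mol.
From the balanced equation, 2 mol Na2S2O3 reacts with 1 mol I2, so n(I2) = 0.0002988 x 1/2 = 0.0001494 mol.
[I2] = 0.0001494 / 0.02243 L = 0.00666 M.

0.00666 M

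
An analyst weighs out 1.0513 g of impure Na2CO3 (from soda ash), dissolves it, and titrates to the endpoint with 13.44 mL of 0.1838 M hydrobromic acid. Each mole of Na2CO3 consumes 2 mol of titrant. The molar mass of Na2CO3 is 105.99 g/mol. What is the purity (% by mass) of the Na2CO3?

12.5%

n(HBr) = 0.1838 x 0.01344 = 0.002470 mol.
n(Na2CO3) = 0.002470 / 2 = 0.001235 mol.
mass of Na2CO3 = 0.001235 x 105.99 = 0.1309 g.
% purity = 0.1309 / 1.0513 x 100 = 12.5%.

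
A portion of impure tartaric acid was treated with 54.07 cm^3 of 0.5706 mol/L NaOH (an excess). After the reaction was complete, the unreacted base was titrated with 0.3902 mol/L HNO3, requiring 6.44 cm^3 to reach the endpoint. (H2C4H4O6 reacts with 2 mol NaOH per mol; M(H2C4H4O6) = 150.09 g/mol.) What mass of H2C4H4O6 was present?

2.13 g

Total n(NaOH) added = 0.5706 x 0.05407 = 0.03085 mol.
n(HNO3) used = 0.3902 x 0.006440 = 0.002513 mol, which equals the excess n(NaOH).
So n(NaOH) consumed by the sample = 0.03085 - 0.002513 = 0.02834 mol.
n(H2C4H4O6) = 0.02834 / 2 = 0.01417 mol.
mass = 0.01417 mol x 150.09 g/mol = 2.13 g.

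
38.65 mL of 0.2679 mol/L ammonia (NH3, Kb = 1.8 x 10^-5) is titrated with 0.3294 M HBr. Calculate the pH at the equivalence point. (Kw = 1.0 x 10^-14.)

5.04

n(NH3) = 0.2679 x 0.03865 = 0.01035 mol; V(HBr) at equivalence = 0.01035/0.3294 = 0.03143 L.
At equivalence the base is fully converted to NH4+; total volume = 0.07008 L, so [NH4+] = 0.01035/0.07008 = 0.1477 M.
Ka(NH4+) = Kw/Kb = 1.0e-14 / 1.8 x 10^-5 = 5.56e-10.
[H^+] = sqrt(Ka x [NH4+]) = sqrt(5.56e-10 x 0.1477) = 9.06e-6 M.
pH = -log(9.06e-6) = 5.04.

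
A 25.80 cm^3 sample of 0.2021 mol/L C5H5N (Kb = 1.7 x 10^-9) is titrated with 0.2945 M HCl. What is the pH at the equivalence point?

n(C5H5N) = 0.2021 x 0.02580 = 0.005214 mol; V(HCl) at equivalence = 0.005214/0.2945 = 0.01771 L.
At equivalence the base is fully converted to C5H5NH+; total volume = 0.04351 L, so [C5H5NH+] = 0.005214/0.04351 = 0.1199 M.
Ka(C5H5NH+) = Kw/Kb = 1.0e-14 / 1.7 x 10^-9 = 5.88e-6.
[H^+] = sqrt(Ka x [C5H5NH+]) = sqrt(5.88e-6 x 0.1199) = 0.000840 M.
pH = -log(0.000840) = 3.08.

3.08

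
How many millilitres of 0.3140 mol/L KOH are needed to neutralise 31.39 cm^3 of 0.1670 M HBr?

16.7 mL

n(HBr) = 0.1670 mol/L x 0.03139 L = 0.005242 mol.
At equivalence n(KOH) = n(HBr) = 0.005242 mol.
V(KOH) = 0.005242 / 0.3140 = 0.01669 L = 16.7 mL.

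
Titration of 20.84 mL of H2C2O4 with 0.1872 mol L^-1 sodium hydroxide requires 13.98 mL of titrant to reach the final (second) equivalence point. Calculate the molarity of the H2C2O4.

n(NaOH) = 0.1872 x 0.01398 = 0.002617 mol.
At the final (second) equivalence point, 2 mol OH^- react per mol H2C2O4, so n(H2C2O4) = 0.002617 / 2 = 0.001309 mol.
[H2C2O4] = 0.001309 / 0.02084 L = 0.0628 M.

0.0628 M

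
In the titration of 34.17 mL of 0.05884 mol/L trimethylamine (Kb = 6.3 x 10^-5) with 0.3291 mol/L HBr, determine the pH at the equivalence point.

5.55

n((CH3)3N) = 0.05884 x 0.03417 = 0.002011 mol; V(HBr) at equivalence = 0.002011/0.3291 = 0.006109 L.
At equivalence the base is fully converted to (CH3)3NH+; total volume = 0.04028 L, so [(CH3)3NH+] = 0.002011/0.04028 = 0.04992 M.
Ka((CH3)3NH+) = Kw/Kb = 1.0e-14 / 6.3 x 10^-5 = 1.59e-10.
[H^+] = sqrt(Ka x [(CH3)3NH+]) = sqrt(1.59e-10 x 0.04992) = 2.81e-6 M.
pH = -log(2.81e-6) = 5.55.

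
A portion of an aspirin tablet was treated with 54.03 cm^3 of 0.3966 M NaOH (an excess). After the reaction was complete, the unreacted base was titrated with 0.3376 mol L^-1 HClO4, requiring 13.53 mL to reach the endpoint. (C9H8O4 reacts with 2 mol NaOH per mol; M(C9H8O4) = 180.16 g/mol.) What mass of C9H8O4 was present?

Total n(NaOH) added = 0.3966 x 0.05403 = 0.02143 mol.
n(HClO4) used = 0.3376 x 0.01353 = 0.004568 mol, which equals the excess n(NaOH).
So n(NaOH) consumed by the sample = 0.02143 - 0.004568 = 0.01686 mol.
n(C9H8O4) = 0.01686 / 2 = 0.008430 mol.
mass = 0.008430 mol x 180.16 g/mol = 1.52 g.

1.52 g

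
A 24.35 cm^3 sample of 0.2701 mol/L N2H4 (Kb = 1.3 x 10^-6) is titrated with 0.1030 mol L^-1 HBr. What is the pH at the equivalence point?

n(N2H4) = 0.2701 x 0.02435 = 0.006577 mol; V(HBr) at equivalence = 0.006577/0.1030 = 0.06385 L.
At equivalence the base is fully converted to N2H5+; total volume = 0.08820 L, so [N2H5+] = 0.006577/0.08820 = 0.07457 M.
Ka(N2H5+) = Kw/Kb = 1.0e-14 / 1.3 x 10^-6 = 7.69e-9.
[H^+] = sqrt(Ka x [N2H5+]) = sqrt(7.69e-9 x 0.07457) = 2.39e-5 M.
pH = -log(2.39e-5) = 4.62.

4.62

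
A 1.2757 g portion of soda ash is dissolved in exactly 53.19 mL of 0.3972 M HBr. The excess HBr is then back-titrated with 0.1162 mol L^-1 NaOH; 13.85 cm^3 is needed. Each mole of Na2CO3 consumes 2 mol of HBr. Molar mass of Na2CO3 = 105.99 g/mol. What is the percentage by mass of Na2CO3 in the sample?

Total n(HBr) added = 0.3972 x 0.05319 = 0.02113 mol.
n(NaOH) used = 0.1162 x 0.01385 = 0.001609 mol, which equals the excess n(HBr).
So n(HBr) consumed by the sample = 0.02113 - 0.001609 = 0.01952 mol.
n(Na2CO3) = 0.01952 / 2 = 0.009759 mol.
mass Na2CO3 = 0.009759 x 105.99 = 1.034 g, so %Na2CO3 = 1.034/1.2757 x 100 = 81.1%.

81.1%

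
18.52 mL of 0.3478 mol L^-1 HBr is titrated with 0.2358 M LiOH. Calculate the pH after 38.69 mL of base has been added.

12.67

n(acid) = 0.3478 x 0.01852 = 0.006441 mol; n(LiOH) added = 0.2358 x 0.03869 = 0.009123 mol.
Base is in excess by 0.009123 - 0.006441 = 0.002682 mol in a total volume of 0.05721 L.
[OH^-] = 0.002682/0.05721 = 0.04688 M, so pOH = 1.33 and pH = 14.00 - 1.33 = 12.67.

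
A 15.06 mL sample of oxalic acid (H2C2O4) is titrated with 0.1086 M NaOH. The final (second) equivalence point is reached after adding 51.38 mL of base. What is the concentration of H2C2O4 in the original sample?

n(NaOH) = 0.1086 x 0.05138 = 0.005580 mol.
At the final (second) equivalence point, 2 mol OH^- react per mol H2C2O4, so n(H2C2O4) = 0.005580 / 2 = 0.002790 mol.
[H2C2O4] = 0.002790 / 0.01506 L = 0.185 M.

0.185 M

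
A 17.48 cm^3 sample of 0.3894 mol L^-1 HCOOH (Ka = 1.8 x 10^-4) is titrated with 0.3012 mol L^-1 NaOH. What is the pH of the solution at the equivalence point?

n(HCOOH) = 0.3894 x 0.01748 = 0.006807 mol; V(NaOH) at equivalence = 0.006807/0.3012 = 0.02260 L.
At equivalence all the acid is converted to HCOO-; total volume = 0.01748 + 0.02260 = 0.04008 L, so [HCOO-] = 0.006807/0.04008 = 0.1698 M.
Kb = Kw/Ka = 1.0e-14 / 1.8 x 10^-4 = 5.56e-11.
[OH^-] = sqrt(Kb x [HCOO-]) = sqrt(5.56e-11 x 0.1698) = 3.07e-6 M.
pOH = 5.51, so pH = 14.00 - 5.51 = 8.49.

8.49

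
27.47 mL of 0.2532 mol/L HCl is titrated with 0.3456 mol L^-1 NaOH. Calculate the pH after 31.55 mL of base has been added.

12.83

n(acid) = 0.2532 x 0.02747 = 0.006955 mol; n(NaOH) added = 0.3456 x 0.03155 = 0.01090 mol.
Base is in excess by 0.01090 - 0.006955 = 0.003948 mol in a total volume of 0.05902 L.
[OH^-] = 0.003948/0.05902 = 0.06690 M, so pOH = 1.17 and pH = 14.00 - 1.17 = 12.83.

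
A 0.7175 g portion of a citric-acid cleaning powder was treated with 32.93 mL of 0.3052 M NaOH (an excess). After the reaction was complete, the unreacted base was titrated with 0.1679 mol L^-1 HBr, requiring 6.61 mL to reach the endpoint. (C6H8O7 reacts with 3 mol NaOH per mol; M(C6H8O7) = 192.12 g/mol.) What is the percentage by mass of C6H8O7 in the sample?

Total n(NaOH) added = 0.3052 x 0.03293 = 0.01005 mol.
n(HBr) used = 0.1679 x 0.006610 = 0.001110 mol, which equals the excess n(NaOH).
So n(NaOH) consumed by the sample = 0.01005 - 0.001110 = 0.008940 mol.
n(C6H8O7) = 0.008940 / 3 = 0.002980 mol.
mass C6H8O7 = 0.002980 x 192.12 = 0.5725 g, so %C6H8O7 = 0.5725/0.7175 x 100 = 79.8%.

79.8%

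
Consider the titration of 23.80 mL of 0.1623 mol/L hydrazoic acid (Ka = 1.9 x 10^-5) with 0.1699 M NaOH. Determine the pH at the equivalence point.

n(HN3) = 0.1623 x 0.02380 = 0.003863 mol; V(NaOH) at equivalence = 0.003863/0.1699 = 0.02274 L.
At equivalence all the acid is converted to N3-; total volume = 0.02380 + 0.02274 = 0.04654 L, so [N3-] = 0.003863/0.04654 = 0.08301 M.
Kb = Kw/Ka = 1.0e-14 / 1.9 x 10^-5 = 5.26e-10.
[OH^-] = sqrt(Kb x [N3-]) = sqrt(5.26e-10 x 0.08301) = 6.61e-6 M.
pOH = 5.18, so pH = 14.00 - 5.18 = 8.82.

8.82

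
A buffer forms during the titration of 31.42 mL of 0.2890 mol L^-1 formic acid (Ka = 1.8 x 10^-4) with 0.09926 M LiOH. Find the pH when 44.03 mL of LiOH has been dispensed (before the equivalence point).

Initial n(HCOOH) = 0.2890 x 0.03142 = 0.009080 mol.
n(LiOH) added = 0.09926 x 0.04403 = 0.004370 mol, converting that many moles of HCOOH to HCOO-.
Remaining n(HCOOH) = 0.004710 mol; n(HCOO-) = 0.004370 mol.
By Henderson-Hasselbalch, pH = pKa + log([A^-]/[HA]) = 3.74 + log(0.004370/0.004710) = 3.74 + (-0.03) = 3.71.

3.71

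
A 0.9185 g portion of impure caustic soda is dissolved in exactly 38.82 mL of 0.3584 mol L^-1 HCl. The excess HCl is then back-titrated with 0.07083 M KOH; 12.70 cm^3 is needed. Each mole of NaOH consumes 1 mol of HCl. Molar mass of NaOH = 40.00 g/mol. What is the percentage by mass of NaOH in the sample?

56.7%

Total n(HCl) added = 0.3584 x 0.03882 = 0.01391 mol.
n(KOH) used = 0.07083 x 0.01270 = 0.0008995 mol, which equals the excess n(HCl).
So n(HCl) consumed by the sample = 0.01391 - 0.0008995 = 0.01301 mol.
n(NaOH) = 0.01301 / 1 = 0.01301 mol.
mass NaOH = 0.01301 x 40.00 = 0.5205 g, so %NaOH = 0.5205/0.9185 x 100 = 56.7%.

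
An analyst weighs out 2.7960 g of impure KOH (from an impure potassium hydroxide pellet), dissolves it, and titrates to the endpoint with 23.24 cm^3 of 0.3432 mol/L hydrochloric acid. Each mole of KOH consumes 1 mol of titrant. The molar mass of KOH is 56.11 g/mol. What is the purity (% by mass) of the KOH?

16.0%

n(HCl) = 0.3432 x 0.02324 = 0.007976 mol.
n(KOH) = 0.007976 / 1 = 0.007976 mol.
mass of KOH = 0.007976 x 56.11 = 0.4475 g.
% purity = 0.4475 / 2.7960 x 100 = 16.0%.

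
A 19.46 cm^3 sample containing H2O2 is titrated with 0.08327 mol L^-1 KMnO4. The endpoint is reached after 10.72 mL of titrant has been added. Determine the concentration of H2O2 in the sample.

0.115 M

n(KMnO4) = 0.08327 x 0.01072 = 0.0008927 mol.
From the balanced equation, 2 mol KMnO4 reacts with 5 mol H2O2, so n(H2O2) = 0.0008927 x 5/2 = 0.002232 mol.
[H2O2] = 0.002232 / 0.01946 L = 0.115 M.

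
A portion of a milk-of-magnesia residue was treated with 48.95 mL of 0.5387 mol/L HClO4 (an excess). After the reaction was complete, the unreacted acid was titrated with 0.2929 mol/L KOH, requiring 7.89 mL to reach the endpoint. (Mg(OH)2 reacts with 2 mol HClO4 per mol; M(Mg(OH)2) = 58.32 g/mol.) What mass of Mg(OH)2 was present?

0.702 g

Total n(HClO4) added = 0.5387 x 0.04895 = 0.02637 mol.
n(KOH) used = 0.2929 x 0.007890 = 0.002311 mol, which equals the excess n(HClO4).
So n(HClO4) consumed by the sample = 0.02637 - 0.002311 = 0.02406 mol.
n(Mg(OH)2) = 0.02406 / 2 = 0.01203 mol.
mass = 0.01203 mol x 58.32 g/mol = 0.702 g.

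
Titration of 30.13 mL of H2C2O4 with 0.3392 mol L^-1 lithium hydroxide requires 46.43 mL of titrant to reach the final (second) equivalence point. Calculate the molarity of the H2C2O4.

0.261 M

n(LiOH) = 0.3392 x 0.04643 = 0.01575 mol.
At the final (second) equivalence point, 2 mol OH^- react per mol H2C2O4, so n(H2C2O4) = 0.01575 / 2 = 0.007875 mol.
[H2C2O4] = 0.007875 / 0.03013 L = 0.261 M.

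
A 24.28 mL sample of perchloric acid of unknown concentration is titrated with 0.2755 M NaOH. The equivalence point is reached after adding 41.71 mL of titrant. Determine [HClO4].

n(NaOH) delivered = 0.2755 x 0.04171 = 0.01149 mol.
For a 1:1 reaction, n(HClO4) = 0.01149 mol.
[HClO4] = 0.01149 mol / 0.02428 L = 0.473 M.

0.473 M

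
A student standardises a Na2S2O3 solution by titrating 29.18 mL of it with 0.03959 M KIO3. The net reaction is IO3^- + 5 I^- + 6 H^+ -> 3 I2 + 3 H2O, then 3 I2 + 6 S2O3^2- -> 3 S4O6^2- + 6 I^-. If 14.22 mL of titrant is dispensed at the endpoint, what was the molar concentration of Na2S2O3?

n(KIO3) = 0.03959 x 0.01422 = 0.0005630 mol.
From the balanced equation, 1 mol KIO3 reacts with 6 mol Na2S2O3, so n(Na2S2O3) = 0.0005630 x 6/1 = 0.003378 mol.
[Na2S2O3] = 0.003378 / 0.02918 L = 0.116 M.

0.116 M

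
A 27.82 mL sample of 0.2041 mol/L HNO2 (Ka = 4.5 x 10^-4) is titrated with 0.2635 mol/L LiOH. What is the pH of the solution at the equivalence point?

8.20

n(HNO2) = 0.2041 x 0.02782 = 0.005678 mol; V(LiOH) at equivalence = 0.005678/0.2635 = 0.02155 L.
At equivalence all the acid is converted to NO2-; total volume = 0.02782 + 0.02155 = 0.04937 L, so [NO2-] = 0.005678/0.04937 = 0.1150 M.
Kb = Kw/Ka = 1.0e-14 / 4.5 x 10^-4 = 2.22e-11.
[OH^-] = sqrt(Kb x [NO2-]) = sqrt(2.22e-11 x 0.1150) = 1.60e-6 M.
pOH = 5.80, so pH = 14.00 - 5.80 = 8.20.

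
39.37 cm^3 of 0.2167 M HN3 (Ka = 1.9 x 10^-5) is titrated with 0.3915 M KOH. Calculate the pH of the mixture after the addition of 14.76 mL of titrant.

Initial n(HN3) = 0.2167 x 0.03937 = 0.008531 mol.
n(KOH) added = 0.3915 x 0.01476 = 0.005779 mol, converting that many moles of HN3 to N3-.
Remaining n(HN3) = 0.002753 mol; n(N3-) = 0.005779 mol.
By Henderson-Hasselbalch, pH = pKa + log([A^-]/[HA]) = 4.72 + log(0.005779/0.002753) = 4.72 + (+0.32) = 5.04.

5.04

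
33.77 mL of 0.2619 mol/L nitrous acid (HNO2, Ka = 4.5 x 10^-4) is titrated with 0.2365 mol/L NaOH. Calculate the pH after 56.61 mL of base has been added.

12.70

n(acid) = 0.2619 x 0.03377 = 0.008844 mol; n(NaOH) added = 0.2365 x 0.05661 = 0.01339 mol.
Base is in excess by 0.01339 - 0.008844 = 0.004544 mol in a total volume of 0.09038 L.
[OH^-] = 0.004544/0.09038 = 0.05028 M, so pOH = 1.30 and pH = 14.00 - 1.30 = 12.70.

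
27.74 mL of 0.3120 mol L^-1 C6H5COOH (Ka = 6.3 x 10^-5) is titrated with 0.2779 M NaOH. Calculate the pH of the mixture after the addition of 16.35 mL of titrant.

Initial n(C6H5COOH) = 0.3120 x 0.02774 = 0.008655 mol.
n(NaOH) added = 0.2779 x 0.01635 = 0.004544 mol, converting that many moles of C6H5COOH to C6H5COO-.
Remaining n(C6H5COOH) = 0.004111 mol; n(C6H5COO-) = 0.004544 mol.
By Henderson-Hasselbalch, pH = pKa + log([A^-]/[HA]) = 4.20 + log(0.004544/0.004111) = 4.20 + (+0.04) = 4.24.

4.24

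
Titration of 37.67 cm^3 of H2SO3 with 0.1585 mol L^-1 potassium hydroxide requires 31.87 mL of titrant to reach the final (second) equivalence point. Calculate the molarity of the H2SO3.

n(KOH) = 0.1585 x 0.03187 = 0.005051 mol.
At the final (second) equivalence point, 2 mol OH^- react per mol H2SO3, so n(H2SO3) = 0.005051 / 2 = 0.002526 mol.
[H2SO3] = 0.002526 / 0.03767 L = 0.0670 M.

0.0670 M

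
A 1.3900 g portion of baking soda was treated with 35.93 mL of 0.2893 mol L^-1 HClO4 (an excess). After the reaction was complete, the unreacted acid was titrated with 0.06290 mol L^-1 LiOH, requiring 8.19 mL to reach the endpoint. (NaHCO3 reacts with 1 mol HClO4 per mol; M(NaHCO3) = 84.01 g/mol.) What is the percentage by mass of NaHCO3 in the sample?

Total n(HClO4) added = 0.2893 x 0.03593 = 0.01039 mol.
n(LiOH) used = 0.06290 x 0.008190 = 0.0005152 mol, which equals the excess n(HClO4).
So n(HClO4) consumed by the sample = 0.01039 - 0.0005152 = 0.009879 mol.
n(NaHCO3) = 0.009879 / 1 = 0.009879 mol.
mass NaHCO3 = 0.009879 x 84.01 = 0.8300 g, so %NaHCO3 = 0.8300/1.3900 x 100 = 59.7%.

59.7%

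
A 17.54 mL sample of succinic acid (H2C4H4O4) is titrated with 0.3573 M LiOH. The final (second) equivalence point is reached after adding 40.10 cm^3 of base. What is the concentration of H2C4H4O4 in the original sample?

0.408 M

n(LiOH) = 0.3573 x 0.04010 = 0.01433 mol.
At the final (second) equivalence point, 2 mol OH^- react per mol H2C4H4O4, so n(H2C4H4O4) = 0.01433 / 2 = 0.007164 mol.
[H2C4H4O4] = 0.007164 / 0.01754 L = 0.408 M.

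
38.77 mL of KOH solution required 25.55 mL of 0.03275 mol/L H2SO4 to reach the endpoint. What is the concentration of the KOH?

0.0432 M

n(H2SO4) delivered = 0.03275 x 0.02555 = 0.0008368 mol.
The reaction is 2 KOH + 1 H2SO4, so n(KOH) = 0.0008368 x 2/1 = 0.001674 mol.
[KOH] = 0.001674 mol / 0.03877 L = 0.0432 M.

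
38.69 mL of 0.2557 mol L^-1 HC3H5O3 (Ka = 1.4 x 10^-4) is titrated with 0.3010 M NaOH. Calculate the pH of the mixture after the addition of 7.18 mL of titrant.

3.30

Initial n(HC3H5O3) = 0.2557 x 0.03869 = 0.009893 mol.
n(NaOH) added = 0.3010 x 0.007180 = 0.002161 mol, converting that many moles of HC3H5O3 to C3H5O3-.
Remaining n(HC3H5O3) = 0.007732 mol; n(C3H5O3-) = 0.002161 mol.
By Henderson-Hasselbalch, pH = pKa + log([A^-]/[HA]) = 3.85 + log(0.002161/0.007732) = 3.85 + (-0.55) = 3.30.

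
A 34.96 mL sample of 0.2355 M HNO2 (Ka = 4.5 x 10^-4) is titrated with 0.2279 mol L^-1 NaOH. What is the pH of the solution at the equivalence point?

8.21

n(HNO2) = 0.2355 x 0.03496 = 0.008233 mol; V(NaOH) at equivalence = 0.008233/0.2279 = 0.03613 L.
At equivalence all the acid is converted to NO2-; total volume = 0.03496 + 0.03613 = 0.07109 L, so [NO2-] = 0.008233/0.07109 = 0.1158 M.
Kb = Kw/Ka = 1.0e-14 / 4.5 x 10^-4 = 2.22e-11.
[OH^-] = sqrt(Kb x [NO2-]) = sqrt(2.22e-11 x 0.1158) = 1.60e-6 M.
pOH = 5.79, so pH = 14.00 - 5.79 = 8.21.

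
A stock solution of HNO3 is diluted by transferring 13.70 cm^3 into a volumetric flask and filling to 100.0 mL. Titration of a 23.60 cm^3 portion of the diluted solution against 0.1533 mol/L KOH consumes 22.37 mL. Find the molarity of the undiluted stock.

n(KOH) = 0.1533 x 0.02237 = 0.003429 mol.
n(HNO3) in the aliquot = 0.003429 mol.
[diluted HNO3] = 0.003429 / 0.02360 = 0.1453 M.
Dilution factor = 100.0/13.70 = 7.299, so [stock] = 0.1453 x 7.299 = 1.06 M.

1.06 M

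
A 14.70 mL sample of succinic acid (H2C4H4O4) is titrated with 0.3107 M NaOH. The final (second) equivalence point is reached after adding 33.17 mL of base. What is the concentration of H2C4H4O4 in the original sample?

0.351 M

n(NaOH) = 0.3107 x 0.03317 = 0.01031 mol.
At the final (second) equivalence point, 2 mol OH^- react per mol H2C4H4O4, so n(H2C4H4O4) = 0.01031 / 2 = 0.005153 mol.
[H2C4H4O4] = 0.005153 / 0.01470 L = 0.351 M.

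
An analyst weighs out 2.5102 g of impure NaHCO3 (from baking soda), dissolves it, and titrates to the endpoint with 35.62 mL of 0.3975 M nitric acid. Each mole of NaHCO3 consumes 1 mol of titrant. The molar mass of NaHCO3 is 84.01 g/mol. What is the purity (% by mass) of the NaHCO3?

47.4%

n(HNO3) = 0.3975 x 0.03562 = 0.01416 mol.
n(NaHCO3) = 0.01416 / 1 = 0.01416 mol.
mass of NaHCO3 = 0.01416 x 84.01 = 1.189 g.
% purity = 1.189 / 2.5102 x 100 = 47.4%.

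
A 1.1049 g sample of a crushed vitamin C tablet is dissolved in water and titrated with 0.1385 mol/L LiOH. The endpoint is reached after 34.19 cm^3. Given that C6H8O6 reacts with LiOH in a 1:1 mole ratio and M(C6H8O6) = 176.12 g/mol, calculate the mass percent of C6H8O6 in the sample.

75.5%

n(LiOH) = 0.1385 x 0.03419 = 0.004735 mol.
n(C6H8O6) = 0.004735 / 1 = 0.004735 mol.
mass of C6H8O6 = 0.004735 x 176.12 = 0.8340 g.
% purity = 0.8340 / 1.1049 x 100 = 75.5%.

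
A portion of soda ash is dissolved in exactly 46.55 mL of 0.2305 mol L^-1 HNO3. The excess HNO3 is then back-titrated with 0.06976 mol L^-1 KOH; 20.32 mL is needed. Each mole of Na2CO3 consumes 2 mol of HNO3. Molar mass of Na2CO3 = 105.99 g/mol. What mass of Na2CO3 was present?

Total n(HNO3) added = 0.2305 x 0.04655 = 0.01073 mol.
n(KOH) used = 0.06976 x 0.02032 = 0.001418 mol, which equals the excess n(HNO3).
So n(HNO3) consumed by the sample = 0.01073 - 0.001418 = 0.009312 mol.
n(Na2CO3) = 0.009312 / 2 = 0.004656 mol.
mass = 0.004656 mol x 105.99 g/mol = 0.494 g.

0.494 g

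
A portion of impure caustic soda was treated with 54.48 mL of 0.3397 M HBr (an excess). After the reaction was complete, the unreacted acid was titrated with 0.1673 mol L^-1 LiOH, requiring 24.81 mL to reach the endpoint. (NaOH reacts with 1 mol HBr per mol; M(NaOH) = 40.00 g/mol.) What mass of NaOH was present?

0.574 g

Total n(HBr) added = 0.3397 x 0.05448 = 0.01851 mol.
n(LiOH) used = 0.1673 x 0.02481 = 0.004151 mol, which equals the excess n(HBr).
So n(HBr) consumed by the sample = 0.01851 - 0.004151 = 0.01436 mol.
n(NaOH) = 0.01436 / 1 = 0.01436 mol.
mass = 0.01436 mol x 40.00 g/mol = 0.574 g.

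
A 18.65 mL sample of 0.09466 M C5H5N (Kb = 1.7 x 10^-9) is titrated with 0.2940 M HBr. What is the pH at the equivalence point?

3.19

n(C5H5N) = 0.09466 x 0.01865 = 0.001765 mol; V(HBr) at equivalence = 0.001765/0.2940 = 0.006005 L.
At equivalence the base is fully converted to C5H5NH+; total volume = 0.02465 L, so [C5H5NH+] = 0.001765/0.02465 = 0.07161 M.
Ka(C5H5NH+) = Kw/Kb = 1.0e-14 / 1.7 x 10^-9 = 5.88e-6.
[H^+] = sqrt(Ka x [C5H5NH+]) = sqrt(5.88e-6 x 0.07161) = 0.000649 M.
pH = -log(0.000649) = 3.19.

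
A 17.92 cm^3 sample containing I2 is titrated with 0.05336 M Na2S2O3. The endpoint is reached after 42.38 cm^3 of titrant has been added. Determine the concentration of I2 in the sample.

0.0631 M

n(Na2S2O3) = 0.05336 x 0.04238 = 0.002261 mol.
From the balanced equation, 2 mol Na2S2O3 reacts with 1 mol I2, so n(I2) = 0.002261 x 1/2 = 0.001131 mol.
[I2] = 0.001131 / 0.01792 L = 0.0631 M.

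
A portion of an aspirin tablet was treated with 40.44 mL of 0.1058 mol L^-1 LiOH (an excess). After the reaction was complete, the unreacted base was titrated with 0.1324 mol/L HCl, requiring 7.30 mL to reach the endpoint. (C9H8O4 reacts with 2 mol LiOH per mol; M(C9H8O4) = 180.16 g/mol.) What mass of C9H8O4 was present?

Total n(LiOH) added = 0.1058 x 0.04044 = 0.004279 mol.
n(HCl) used = 0.1324 x 0.007300 = 0.0009665 mol, which equals the excess n(LiOH).
So n(LiOH) consumed by the sample = 0.004279 - 0.0009665 = 0.003312 mol.
n(C9H8O4) = 0.003312 / 2 = 0.001656 mol.
mass = 0.001656 mol x 180.16 g/mol = 0.298 g.

0.298 g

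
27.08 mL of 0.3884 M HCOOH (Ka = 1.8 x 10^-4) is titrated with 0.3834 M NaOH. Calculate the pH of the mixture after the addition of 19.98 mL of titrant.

Initial n(HCOOH) = 0.3884 x 0.02708 = 0.01052 mol.
n(NaOH) added = 0.3834 x 0.01998 = 0.007660 mol, converting that many moles of HCOOH to HCOO-.
Remaining n(HCOOH) = 0.002858 mol; n(HCOO-) = 0.007660 mol.
By Henderson-Hasselbalch, pH = pKa + log([A^-]/[HA]) = 3.74 + log(0.007660/0.002858) = 3.74 + (+0.43) = 4.17.

4.17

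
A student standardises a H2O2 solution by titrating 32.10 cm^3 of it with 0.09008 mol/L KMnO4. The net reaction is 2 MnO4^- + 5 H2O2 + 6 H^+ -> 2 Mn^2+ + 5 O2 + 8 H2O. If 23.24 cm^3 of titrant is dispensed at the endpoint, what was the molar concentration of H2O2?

0.163 M

n(KMnO4) = 0.09008 x 0.02324 = 0.002093 mol.
From the balanced equation, 2 mol KMnO4 reacts with 5 mol H2O2, so n(H2O2) = 0.002093 x 5/2 = 0.005234 mol.
[H2O2] = 0.005234 / 0.03210 L = 0.163 M.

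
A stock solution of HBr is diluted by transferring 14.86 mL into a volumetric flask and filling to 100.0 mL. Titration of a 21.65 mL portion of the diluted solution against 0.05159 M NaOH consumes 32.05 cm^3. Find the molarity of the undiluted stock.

0.514 M

n(NaOH) = 0.05159 x 0.03205 = 0.001653 mol.
n(HBr) in the aliquot = 0.001653 mol.
[diluted HBr] = 0.001653 / 0.02165 = 0.07637 M.
Dilution factor = 100.0/14.86 = 6.729, so [stock] = 0.07637 x 6.729 = 0.514 M.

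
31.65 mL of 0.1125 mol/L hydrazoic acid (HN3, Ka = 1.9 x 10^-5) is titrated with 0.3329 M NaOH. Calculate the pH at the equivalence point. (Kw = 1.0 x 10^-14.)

8.82

n(HN3) = 0.1125 x 0.03165 = 0.003561 mol; V(NaOH) at equivalence = 0.003561/0.3329 = 0.01070 L.
At equivalence all the acid is converted to N3-; total volume = 0.03165 + 0.01070 = 0.04235 L, so [N3-] = 0.003561/0.04235 = 0.08408 M.
Kb = Kw/Ka = 1.0e-14 / 1.9 x 10^-5 = 5.26e-10.
[OH^-] = sqrt(Kb x [N3-]) = sqrt(5.26e-10 x 0.08408) = 6.65e-6 M.
pOH = 5.18, so pH = 14.00 - 5.18 = 8.82.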